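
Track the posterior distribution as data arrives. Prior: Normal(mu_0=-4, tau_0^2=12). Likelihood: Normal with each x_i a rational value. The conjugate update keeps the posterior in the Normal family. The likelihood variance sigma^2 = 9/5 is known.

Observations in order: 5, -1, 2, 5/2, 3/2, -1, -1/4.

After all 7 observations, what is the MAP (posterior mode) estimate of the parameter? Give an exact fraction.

obs 1: x=5 → posterior Normal(88/23, 36/23)
obs 2: x=-1 → posterior Normal(68/43, 36/43)
obs 3: x=2 → posterior Normal(12/7, 4/7)
obs 4: x=5/2 → posterior Normal(158/83, 36/83)
obs 5: x=3/2 → posterior Normal(188/103, 36/103)
obs 6: x=-1 → posterior Normal(56/41, 12/41)
obs 7: x=-1/4 → posterior Normal(163/143, 36/143)

163/143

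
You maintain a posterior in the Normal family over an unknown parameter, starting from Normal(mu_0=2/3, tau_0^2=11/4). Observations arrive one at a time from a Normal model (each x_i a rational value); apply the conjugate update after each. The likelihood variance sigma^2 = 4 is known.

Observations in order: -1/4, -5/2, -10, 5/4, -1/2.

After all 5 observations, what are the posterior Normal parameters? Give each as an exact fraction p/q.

obs 1: x=-1/4 → posterior Normal(95/324, 44/27)
obs 2: x=-5/2 → posterior Normal(-235/456, 22/19)
obs 3: x=-10 → posterior Normal(-1555/588, 44/49)
obs 4: x=5/4 → posterior Normal(-139/72, 11/15)
obs 5: x=-1/2 → posterior Normal(-364/213, 44/71)

mu_0=-364/213, tau_0^2=44/71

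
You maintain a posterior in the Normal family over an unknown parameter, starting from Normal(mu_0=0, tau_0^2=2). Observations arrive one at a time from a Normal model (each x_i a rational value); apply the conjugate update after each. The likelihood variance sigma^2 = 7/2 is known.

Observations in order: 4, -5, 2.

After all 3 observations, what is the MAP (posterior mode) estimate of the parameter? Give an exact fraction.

obs 1: x=4 → posterior Normal(16/11, 14/11)
obs 2: x=-5 → posterior Normal(-4/15, 14/15)
obs 3: x=2 → posterior Normal(4/19, 14/19)

4/19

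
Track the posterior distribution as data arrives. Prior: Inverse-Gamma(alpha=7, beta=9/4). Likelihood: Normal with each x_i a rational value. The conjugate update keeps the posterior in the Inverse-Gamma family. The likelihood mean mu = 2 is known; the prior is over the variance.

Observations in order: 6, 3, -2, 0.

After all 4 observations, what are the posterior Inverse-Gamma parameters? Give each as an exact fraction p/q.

alpha=9, beta=83/4

obs 1: x=6 → posterior Inverse-Gamma(15/2, 41/4)
obs 2: x=3 → posterior Inverse-Gamma(8, 43/4)
obs 3: x=-2 → posterior Inverse-Gamma(17/2, 75/4)
obs 4: x=0 → posterior Inverse-Gamma(9, 83/4)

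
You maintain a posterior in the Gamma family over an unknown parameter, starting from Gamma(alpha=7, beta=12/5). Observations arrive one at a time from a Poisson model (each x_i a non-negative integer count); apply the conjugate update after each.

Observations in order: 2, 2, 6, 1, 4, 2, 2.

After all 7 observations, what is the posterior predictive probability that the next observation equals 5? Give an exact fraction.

510803812526110294476857899357585386806083362028125/6041298639080558053442616944129222560425797797019648

obs 1: x=2 → posterior Gamma(9, 17/5)
obs 2: x=2 → posterior Gamma(11, 22/5)
obs 3: x=6 → posterior Gamma(17, 27/5)
obs 4: x=1 → posterior Gamma(18, 32/5)
obs 5: x=4 → posterior Gamma(22, 37/5)
obs 6: x=2 → posterior Gamma(24, 42/5)
obs 7: x=2 → posterior Gamma(26, 47/5)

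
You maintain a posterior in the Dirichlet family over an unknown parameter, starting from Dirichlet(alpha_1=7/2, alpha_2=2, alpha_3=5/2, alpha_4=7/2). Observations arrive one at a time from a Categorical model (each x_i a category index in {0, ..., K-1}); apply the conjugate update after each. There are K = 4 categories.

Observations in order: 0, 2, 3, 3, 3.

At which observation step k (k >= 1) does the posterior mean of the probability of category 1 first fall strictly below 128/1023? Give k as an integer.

k = 5

obs 1: x=0 → posterior Dirichlet(9/2, 2, 5/2, 7/2)
obs 2: x=2 → posterior Dirichlet(9/2, 2, 7/2, 7/2)
obs 3: x=3 → posterior Dirichlet(9/2, 2, 7/2, 9/2)
obs 4: x=3 → posterior Dirichlet(9/2, 2, 7/2, 11/2)
obs 5: x=3 → posterior Dirichlet(9/2, 2, 7/2, 13/2)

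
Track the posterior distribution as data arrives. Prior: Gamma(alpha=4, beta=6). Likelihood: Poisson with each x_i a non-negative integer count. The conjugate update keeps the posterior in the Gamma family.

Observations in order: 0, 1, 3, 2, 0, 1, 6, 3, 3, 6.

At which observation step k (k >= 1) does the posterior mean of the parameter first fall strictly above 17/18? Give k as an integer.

k = 4

obs 1: x=0 → posterior Gamma(4, 7)
obs 2: x=1 → posterior Gamma(5, 8)
obs 3: x=3 → posterior Gamma(8, 9)
obs 4: x=2 → posterior Gamma(10, 10)
obs 5: x=0 → posterior Gamma(10, 11)
obs 6: x=1 → posterior Gamma(11, 12)
obs 7: x=6 → posterior Gamma(17, 13)
obs 8: x=3 → posterior Gamma(20, 14)
obs 9: x=3 → posterior Gamma(23, 15)
obs 10: x=6 → posterior Gamma(29, 16)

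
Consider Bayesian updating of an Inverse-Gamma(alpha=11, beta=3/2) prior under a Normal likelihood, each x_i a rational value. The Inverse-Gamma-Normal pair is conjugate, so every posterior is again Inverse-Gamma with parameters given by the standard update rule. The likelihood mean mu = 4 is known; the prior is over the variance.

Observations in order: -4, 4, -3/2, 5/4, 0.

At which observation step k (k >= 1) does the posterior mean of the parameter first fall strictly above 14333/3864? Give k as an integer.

obs 1: x=-4 → posterior Inverse-Gamma(23/2, 67/2)
obs 2: x=4 → posterior Inverse-Gamma(12, 67/2)
obs 3: x=-3/2 → posterior Inverse-Gamma(25/2, 389/8)
obs 4: x=5/4 → posterior Inverse-Gamma(13, 1677/32)
obs 5: x=0 → posterior Inverse-Gamma(27/2, 1933/32)

k = 3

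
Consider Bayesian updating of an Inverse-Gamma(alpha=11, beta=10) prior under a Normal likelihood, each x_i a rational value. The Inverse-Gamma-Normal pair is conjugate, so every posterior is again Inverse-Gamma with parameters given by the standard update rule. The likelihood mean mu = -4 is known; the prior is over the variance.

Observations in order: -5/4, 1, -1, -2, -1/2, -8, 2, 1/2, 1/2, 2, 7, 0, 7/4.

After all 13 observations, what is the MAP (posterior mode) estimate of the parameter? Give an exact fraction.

obs 1: x=-5/4 → posterior Inverse-Gamma(23/2, 441/32)
obs 2: x=1 → posterior Inverse-Gamma(12, 841/32)
obs 3: x=-1 → posterior Inverse-Gamma(25/2, 985/32)
obs 4: x=-2 → posterior Inverse-Gamma(13, 1049/32)
obs 5: x=-1/2 → posterior Inverse-Gamma(27/2, 1245/32)
obs 6: x=-8 → posterior Inverse-Gamma(14, 1501/32)
obs 7: x=2 → posterior Inverse-Gamma(29/2, 2077/32)
obs 8: x=1/2 → posterior Inverse-Gamma(15, 2401/32)
obs 9: x=1/2 → posterior Inverse-Gamma(31/2, 2725/32)
obs 10: x=2 → posterior Inverse-Gamma(16, 3301/32)
obs 11: x=7 → posterior Inverse-Gamma(33/2, 5237/32)
obs 12: x=0 → posterior Inverse-Gamma(17, 5493/32)
obs 13: x=7/4 → posterior Inverse-Gamma(35/2, 3011/16)

3011/296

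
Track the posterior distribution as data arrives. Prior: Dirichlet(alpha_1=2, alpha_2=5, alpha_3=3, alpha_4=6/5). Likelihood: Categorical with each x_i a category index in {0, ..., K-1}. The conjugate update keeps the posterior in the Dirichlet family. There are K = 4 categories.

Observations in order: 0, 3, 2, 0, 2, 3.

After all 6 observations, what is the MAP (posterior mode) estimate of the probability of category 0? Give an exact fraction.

5/22

obs 1: x=0 → posterior Dirichlet(3, 5, 3, 6/5)
obs 2: x=3 → posterior Dirichlet(3, 5, 3, 11/5)
obs 3: x=2 → posterior Dirichlet(3, 5, 4, 11/5)
obs 4: x=0 → posterior Dirichlet(4, 5, 4, 11/5)
obs 5: x=2 → posterior Dirichlet(4, 5, 5, 11/5)
obs 6: x=3 → posterior Dirichlet(4, 5, 5, 16/5)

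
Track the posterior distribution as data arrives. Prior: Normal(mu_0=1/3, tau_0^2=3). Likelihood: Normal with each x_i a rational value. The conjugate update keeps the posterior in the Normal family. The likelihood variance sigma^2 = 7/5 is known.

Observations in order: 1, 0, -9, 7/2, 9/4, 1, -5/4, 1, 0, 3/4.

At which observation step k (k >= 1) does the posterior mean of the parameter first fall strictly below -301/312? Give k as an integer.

k = 3

obs 1: x=1 → posterior Normal(26/33, 21/22)
obs 2: x=0 → posterior Normal(52/111, 21/37)
obs 3: x=-9 → posterior Normal(-353/156, 21/52)
obs 4: x=7/2 → posterior Normal(-391/402, 21/67)
obs 5: x=9/4 → posterior Normal(-377/984, 21/82)
obs 6: x=1 → posterior Normal(-197/1164, 21/97)
obs 7: x=-5/4 → posterior Normal(-211/672, 3/16)
obs 8: x=1 → posterior Normal(-121/762, 21/127)
obs 9: x=0 → posterior Normal(-121/852, 21/142)
obs 10: x=3/4 → posterior Normal(-107/1884, 21/157)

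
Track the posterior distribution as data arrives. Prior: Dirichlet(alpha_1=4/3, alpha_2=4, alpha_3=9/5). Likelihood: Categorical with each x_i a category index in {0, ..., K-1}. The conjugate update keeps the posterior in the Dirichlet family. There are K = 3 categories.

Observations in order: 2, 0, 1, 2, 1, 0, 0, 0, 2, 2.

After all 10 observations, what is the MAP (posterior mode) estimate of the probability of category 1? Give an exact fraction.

75/212

obs 1: x=2 → posterior Dirichlet(4/3, 4, 14/5)
obs 2: x=0 → posterior Dirichlet(7/3, 4, 14/5)
obs 3: x=1 → posterior Dirichlet(7/3, 5, 14/5)
obs 4: x=2 → posterior Dirichlet(7/3, 5, 19/5)
obs 5: x=1 → posterior Dirichlet(7/3, 6, 19/5)
obs 6: x=0 → posterior Dirichlet(10/3, 6, 19/5)
obs 7: x=0 → posterior Dirichlet(13/3, 6, 19/5)
obs 8: x=0 → posterior Dirichlet(16/3, 6, 19/5)
obs 9: x=2 → posterior Dirichlet(16/3, 6, 24/5)
obs 10: x=2 → posterior Dirichlet(16/3, 6, 29/5)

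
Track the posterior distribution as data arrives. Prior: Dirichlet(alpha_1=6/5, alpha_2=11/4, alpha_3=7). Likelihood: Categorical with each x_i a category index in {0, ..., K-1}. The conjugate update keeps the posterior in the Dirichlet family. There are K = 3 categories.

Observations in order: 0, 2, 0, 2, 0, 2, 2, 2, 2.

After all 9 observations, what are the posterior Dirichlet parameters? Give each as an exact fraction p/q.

alpha_1=21/5, alpha_2=11/4, alpha_3=13

obs 1: x=0 → posterior Dirichlet(11/5, 11/4, 7)
obs 2: x=2 → posterior Dirichlet(11/5, 11/4, 8)
obs 3: x=0 → posterior Dirichlet(16/5, 11/4, 8)
obs 4: x=2 → posterior Dirichlet(16/5, 11/4, 9)
obs 5: x=0 → posterior Dirichlet(21/5, 11/4, 9)
obs 6: x=2 → posterior Dirichlet(21/5, 11/4, 10)
obs 7: x=2 → posterior Dirichlet(21/5, 11/4, 11)
obs 8: x=2 → posterior Dirichlet(21/5, 11/4, 12)
obs 9: x=2 → posterior Dirichlet(21/5, 11/4, 13)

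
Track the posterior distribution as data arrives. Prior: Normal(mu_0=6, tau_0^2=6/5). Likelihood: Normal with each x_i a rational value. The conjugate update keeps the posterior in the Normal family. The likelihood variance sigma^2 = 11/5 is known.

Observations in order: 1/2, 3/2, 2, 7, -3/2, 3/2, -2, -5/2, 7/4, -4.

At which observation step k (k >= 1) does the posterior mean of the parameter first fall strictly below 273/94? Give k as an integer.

obs 1: x=1/2 → posterior Normal(69/17, 66/85)
obs 2: x=3/2 → posterior Normal(78/23, 66/115)
obs 3: x=2 → posterior Normal(90/29, 66/145)
obs 4: x=7 → posterior Normal(132/35, 66/175)
obs 5: x=-3/2 → posterior Normal(3, 66/205)
obs 6: x=3/2 → posterior Normal(132/47, 66/235)
obs 7: x=-2 → posterior Normal(120/53, 66/265)
obs 8: x=-5/2 → posterior Normal(105/59, 66/295)
obs 9: x=7/4 → posterior Normal(231/130, 66/325)
obs 10: x=-4 → posterior Normal(183/142, 66/355)

k = 6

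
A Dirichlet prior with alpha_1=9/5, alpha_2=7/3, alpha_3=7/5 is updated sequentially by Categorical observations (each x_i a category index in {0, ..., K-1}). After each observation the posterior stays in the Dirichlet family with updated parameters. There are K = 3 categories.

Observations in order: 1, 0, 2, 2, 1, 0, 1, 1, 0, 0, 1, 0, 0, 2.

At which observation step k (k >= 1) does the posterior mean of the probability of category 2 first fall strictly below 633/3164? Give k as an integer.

obs 1: x=1 → posterior Dirichlet(9/5, 10/3, 7/5)
obs 2: x=0 → posterior Dirichlet(14/5, 10/3, 7/5)
obs 3: x=2 → posterior Dirichlet(14/5, 10/3, 12/5)
obs 4: x=2 → posterior Dirichlet(14/5, 10/3, 17/5)
obs 5: x=1 → posterior Dirichlet(14/5, 13/3, 17/5)
obs 6: x=0 → posterior Dirichlet(19/5, 13/3, 17/5)
obs 7: x=1 → posterior Dirichlet(19/5, 16/3, 17/5)
obs 8: x=1 → posterior Dirichlet(19/5, 19/3, 17/5)
obs 9: x=0 → posterior Dirichlet(24/5, 19/3, 17/5)
obs 10: x=0 → posterior Dirichlet(29/5, 19/3, 17/5)
obs 11: x=1 → posterior Dirichlet(29/5, 22/3, 17/5)
obs 12: x=0 → posterior Dirichlet(34/5, 22/3, 17/5)
obs 13: x=0 → posterior Dirichlet(39/5, 22/3, 17/5)
obs 14: x=2 → posterior Dirichlet(39/5, 22/3, 22/5)

k = 2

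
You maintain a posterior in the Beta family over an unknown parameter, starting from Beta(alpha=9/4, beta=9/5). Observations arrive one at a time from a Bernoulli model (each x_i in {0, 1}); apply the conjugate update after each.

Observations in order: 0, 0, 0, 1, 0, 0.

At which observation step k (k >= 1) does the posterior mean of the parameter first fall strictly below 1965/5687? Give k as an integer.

obs 1: x=0 → posterior Beta(9/4, 14/5)
obs 2: x=0 → posterior Beta(9/4, 19/5)
obs 3: x=0 → posterior Beta(9/4, 24/5)
obs 4: x=1 → posterior Beta(13/4, 24/5)
obs 5: x=0 → posterior Beta(13/4, 29/5)
obs 6: x=0 → posterior Beta(13/4, 34/5)

k = 3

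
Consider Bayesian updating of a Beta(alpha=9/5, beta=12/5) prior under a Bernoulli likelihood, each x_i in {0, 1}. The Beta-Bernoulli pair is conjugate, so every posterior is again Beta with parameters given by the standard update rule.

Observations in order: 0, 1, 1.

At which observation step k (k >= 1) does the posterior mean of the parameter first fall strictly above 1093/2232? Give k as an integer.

k = 3

obs 1: x=0 → posterior Beta(9/5, 17/5)
obs 2: x=1 → posterior Beta(14/5, 17/5)
obs 3: x=1 → posterior Beta(19/5, 17/5)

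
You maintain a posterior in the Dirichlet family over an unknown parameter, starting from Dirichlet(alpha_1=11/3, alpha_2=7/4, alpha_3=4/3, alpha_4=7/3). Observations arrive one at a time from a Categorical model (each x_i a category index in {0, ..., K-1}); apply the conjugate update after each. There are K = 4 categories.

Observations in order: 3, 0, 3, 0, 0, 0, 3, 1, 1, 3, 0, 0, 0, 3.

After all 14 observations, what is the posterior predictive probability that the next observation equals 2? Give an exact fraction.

16/277

obs 1: x=3 → posterior Dirichlet(11/3, 7/4, 4/3, 10/3)
obs 2: x=0 → posterior Dirichlet(14/3, 7/4, 4/3, 10/3)
obs 3: x=3 → posterior Dirichlet(14/3, 7/4, 4/3, 13/3)
obs 4: x=0 → posterior Dirichlet(17/3, 7/4, 4/3, 13/3)
obs 5: x=0 → posterior Dirichlet(20/3, 7/4, 4/3, 13/3)
obs 6: x=0 → posterior Dirichlet(23/3, 7/4, 4/3, 13/3)
obs 7: x=3 → posterior Dirichlet(23/3, 7/4, 4/3, 16/3)
obs 8: x=1 → posterior Dirichlet(23/3, 11/4, 4/3, 16/3)
obs 9: x=1 → posterior Dirichlet(23/3, 15/4, 4/3, 16/3)
obs 10: x=3 → posterior Dirichlet(23/3, 15/4, 4/3, 19/3)
obs 11: x=0 → posterior Dirichlet(26/3, 15/4, 4/3, 19/3)
obs 12: x=0 → posterior Dirichlet(29/3, 15/4, 4/3, 19/3)
obs 13: x=0 → posterior Dirichlet(32/3, 15/4, 4/3, 19/3)
obs 14: x=3 → posterior Dirichlet(32/3, 15/4, 4/3, 22/3)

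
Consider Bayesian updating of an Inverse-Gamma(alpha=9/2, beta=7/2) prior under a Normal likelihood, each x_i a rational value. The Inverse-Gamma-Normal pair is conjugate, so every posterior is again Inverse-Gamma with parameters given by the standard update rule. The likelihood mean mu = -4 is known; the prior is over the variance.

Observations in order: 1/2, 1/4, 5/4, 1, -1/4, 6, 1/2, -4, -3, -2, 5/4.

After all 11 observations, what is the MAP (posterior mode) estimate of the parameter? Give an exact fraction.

obs 1: x=1/2 → posterior Inverse-Gamma(5, 109/8)
obs 2: x=1/4 → posterior Inverse-Gamma(11/2, 725/32)
obs 3: x=5/4 → posterior Inverse-Gamma(6, 583/16)
obs 4: x=1 → posterior Inverse-Gamma(13/2, 783/16)
obs 5: x=-1/4 → posterior Inverse-Gamma(7, 1791/32)
obs 6: x=6 → posterior Inverse-Gamma(15/2, 3391/32)
obs 7: x=1/2 → posterior Inverse-Gamma(8, 3715/32)
obs 8: x=-4 → posterior Inverse-Gamma(17/2, 3715/32)
obs 9: x=-3 → posterior Inverse-Gamma(9, 3731/32)
obs 10: x=-2 → posterior Inverse-Gamma(19/2, 3795/32)
obs 11: x=5/4 → posterior Inverse-Gamma(10, 1059/8)

1059/88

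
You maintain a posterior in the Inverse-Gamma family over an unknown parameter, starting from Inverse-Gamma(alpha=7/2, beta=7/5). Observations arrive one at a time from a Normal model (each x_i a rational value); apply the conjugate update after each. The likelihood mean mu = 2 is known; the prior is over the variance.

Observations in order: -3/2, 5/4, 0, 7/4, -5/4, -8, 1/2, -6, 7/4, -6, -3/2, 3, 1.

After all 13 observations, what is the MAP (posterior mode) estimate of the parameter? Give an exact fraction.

obs 1: x=-3/2 → posterior Inverse-Gamma(4, 301/40)
obs 2: x=5/4 → posterior Inverse-Gamma(9/2, 1249/160)
obs 3: x=0 → posterior Inverse-Gamma(5, 1569/160)
obs 4: x=7/4 → posterior Inverse-Gamma(11/2, 787/80)
obs 5: x=-5/4 → posterior Inverse-Gamma(6, 2419/160)
obs 6: x=-8 → posterior Inverse-Gamma(13/2, 10419/160)
obs 7: x=1/2 → posterior Inverse-Gamma(7, 10599/160)
obs 8: x=-6 → posterior Inverse-Gamma(15/2, 15719/160)
obs 9: x=7/4 → posterior Inverse-Gamma(8, 3931/40)
obs 10: x=-6 → posterior Inverse-Gamma(17/2, 5211/40)
obs 11: x=-3/2 → posterior Inverse-Gamma(9, 682/5)
obs 12: x=3 → posterior Inverse-Gamma(19/2, 1369/10)
obs 13: x=1 → posterior Inverse-Gamma(10, 687/5)

687/55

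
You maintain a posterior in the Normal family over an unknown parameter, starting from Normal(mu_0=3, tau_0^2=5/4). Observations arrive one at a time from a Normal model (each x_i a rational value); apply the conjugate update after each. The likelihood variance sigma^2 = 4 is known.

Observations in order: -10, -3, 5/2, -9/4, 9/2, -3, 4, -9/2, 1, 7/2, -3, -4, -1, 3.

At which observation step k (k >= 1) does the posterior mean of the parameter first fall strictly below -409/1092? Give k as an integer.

k = 2

obs 1: x=-10 → posterior Normal(-2/21, 20/21)
obs 2: x=-3 → posterior Normal(-17/26, 10/13)
obs 3: x=5/2 → posterior Normal(-9/62, 20/31)
obs 4: x=-9/4 → posterior Normal(-7/16, 5/9)
obs 5: x=9/2 → posterior Normal(27/164, 20/41)
obs 6: x=-3 → posterior Normal(-33/184, 10/23)
obs 7: x=4 → posterior Normal(47/204, 20/51)
obs 8: x=-9/2 → posterior Normal(-43/224, 5/14)
obs 9: x=1 → posterior Normal(-23/244, 20/61)
obs 10: x=7/2 → posterior Normal(47/264, 10/33)
obs 11: x=-3 → posterior Normal(-13/284, 20/71)
obs 12: x=-4 → posterior Normal(-93/304, 5/19)
obs 13: x=-1 → posterior Normal(-113/324, 20/81)
obs 14: x=3 → posterior Normal(-53/344, 10/43)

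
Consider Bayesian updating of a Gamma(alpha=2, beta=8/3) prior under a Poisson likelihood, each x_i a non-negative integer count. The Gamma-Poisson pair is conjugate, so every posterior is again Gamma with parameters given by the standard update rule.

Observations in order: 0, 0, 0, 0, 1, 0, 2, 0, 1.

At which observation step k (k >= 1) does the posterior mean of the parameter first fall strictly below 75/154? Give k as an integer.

k = 2

obs 1: x=0 → posterior Gamma(2, 11/3)
obs 2: x=0 → posterior Gamma(2, 14/3)
obs 3: x=0 → posterior Gamma(2, 17/3)
obs 4: x=0 → posterior Gamma(2, 20/3)
obs 5: x=1 → posterior Gamma(3, 23/3)
obs 6: x=0 → posterior Gamma(3, 26/3)
obs 7: x=2 → posterior Gamma(5, 29/3)
obs 8: x=0 → posterior Gamma(5, 32/3)
obs 9: x=1 → posterior Gamma(6, 35/3)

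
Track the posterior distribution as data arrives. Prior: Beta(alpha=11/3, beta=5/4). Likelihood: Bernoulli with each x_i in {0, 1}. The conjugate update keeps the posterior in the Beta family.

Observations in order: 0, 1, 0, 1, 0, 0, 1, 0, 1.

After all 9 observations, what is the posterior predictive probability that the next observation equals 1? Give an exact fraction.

92/167

obs 1: x=0 → posterior Beta(11/3, 9/4)
obs 2: x=1 → posterior Beta(14/3, 9/4)
obs 3: x=0 → posterior Beta(14/3, 13/4)
obs 4: x=1 → posterior Beta(17/3, 13/4)
obs 5: x=0 → posterior Beta(17/3, 17/4)
obs 6: x=0 → posterior Beta(17/3, 21/4)
obs 7: x=1 → posterior Beta(20/3, 21/4)
obs 8: x=0 → posterior Beta(20/3, 25/4)
obs 9: x=1 → posterior Beta(23/3, 25/4)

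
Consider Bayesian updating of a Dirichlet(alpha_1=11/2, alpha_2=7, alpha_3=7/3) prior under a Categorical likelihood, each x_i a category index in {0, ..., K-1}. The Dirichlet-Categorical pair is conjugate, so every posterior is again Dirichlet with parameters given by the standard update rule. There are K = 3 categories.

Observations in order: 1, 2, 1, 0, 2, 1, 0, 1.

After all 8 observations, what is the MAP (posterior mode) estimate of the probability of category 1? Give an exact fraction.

60/119

obs 1: x=1 → posterior Dirichlet(11/2, 8, 7/3)
obs 2: x=2 → posterior Dirichlet(11/2, 8, 10/3)
obs 3: x=1 → posterior Dirichlet(11/2, 9, 10/3)
obs 4: x=0 → posterior Dirichlet(13/2, 9, 10/3)
obs 5: x=2 → posterior Dirichlet(13/2, 9, 13/3)
obs 6: x=1 → posterior Dirichlet(13/2, 10, 13/3)
obs 7: x=0 → posterior Dirichlet(15/2, 10, 13/3)
obs 8: x=1 → posterior Dirichlet(15/2, 11, 13/3)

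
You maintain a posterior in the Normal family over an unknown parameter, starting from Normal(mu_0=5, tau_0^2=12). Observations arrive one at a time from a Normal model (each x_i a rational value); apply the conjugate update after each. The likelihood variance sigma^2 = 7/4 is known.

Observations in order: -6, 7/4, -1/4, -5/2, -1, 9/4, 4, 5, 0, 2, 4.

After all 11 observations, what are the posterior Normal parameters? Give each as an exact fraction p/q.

mu_0=479/535, tau_0^2=84/535

obs 1: x=-6 → posterior Normal(-23/5, 84/55)
obs 2: x=7/4 → posterior Normal(-169/103, 84/103)
obs 3: x=-1/4 → posterior Normal(-181/151, 84/151)
obs 4: x=-5/2 → posterior Normal(-301/199, 84/199)
obs 5: x=-1 → posterior Normal(-349/247, 84/247)
obs 6: x=9/4 → posterior Normal(-241/295, 84/295)
obs 7: x=4 → posterior Normal(-1/7, 12/49)
obs 8: x=5 → posterior Normal(191/391, 84/391)
obs 9: x=0 → posterior Normal(191/439, 84/439)
obs 10: x=2 → posterior Normal(287/487, 84/487)
obs 11: x=4 → posterior Normal(479/535, 84/535)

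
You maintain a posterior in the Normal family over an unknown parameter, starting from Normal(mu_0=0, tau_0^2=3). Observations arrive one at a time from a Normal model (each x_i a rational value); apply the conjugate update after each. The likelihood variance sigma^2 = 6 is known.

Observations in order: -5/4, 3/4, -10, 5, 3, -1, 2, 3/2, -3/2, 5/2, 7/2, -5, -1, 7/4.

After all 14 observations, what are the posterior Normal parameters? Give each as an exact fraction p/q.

mu_0=1/64, tau_0^2=3/8

obs 1: x=-5/4 → posterior Normal(-5/12, 2)
obs 2: x=3/4 → posterior Normal(-1/8, 3/2)
obs 3: x=-10 → posterior Normal(-21/10, 6/5)
obs 4: x=5 → posterior Normal(-11/12, 1)
obs 5: x=3 → posterior Normal(-5/14, 6/7)
obs 6: x=-1 → posterior Normal(-7/16, 3/4)
obs 7: x=2 → posterior Normal(-1/6, 2/3)
obs 8: x=3/2 → posterior Normal(0, 3/5)
obs 9: x=-3/2 → posterior Normal(-3/22, 6/11)
obs 10: x=5/2 → posterior Normal(1/12, 1/2)
obs 11: x=7/2 → posterior Normal(9/26, 6/13)
obs 12: x=-5 → posterior Normal(-1/28, 3/7)
obs 13: x=-1 → posterior Normal(-1/10, 2/5)
obs 14: x=7/4 → posterior Normal(1/64, 3/8)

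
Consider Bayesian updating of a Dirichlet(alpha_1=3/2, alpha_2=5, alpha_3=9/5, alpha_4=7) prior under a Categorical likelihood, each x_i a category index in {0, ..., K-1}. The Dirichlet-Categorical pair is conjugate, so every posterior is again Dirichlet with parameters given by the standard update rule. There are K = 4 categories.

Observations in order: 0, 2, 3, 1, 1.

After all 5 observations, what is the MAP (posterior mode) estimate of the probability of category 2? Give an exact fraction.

obs 1: x=0 → posterior Dirichlet(5/2, 5, 9/5, 7)
obs 2: x=2 → posterior Dirichlet(5/2, 5, 14/5, 7)
obs 3: x=3 → posterior Dirichlet(5/2, 5, 14/5, 8)
obs 4: x=1 → posterior Dirichlet(5/2, 6, 14/5, 8)
obs 5: x=1 → posterior Dirichlet(5/2, 7, 14/5, 8)

18/163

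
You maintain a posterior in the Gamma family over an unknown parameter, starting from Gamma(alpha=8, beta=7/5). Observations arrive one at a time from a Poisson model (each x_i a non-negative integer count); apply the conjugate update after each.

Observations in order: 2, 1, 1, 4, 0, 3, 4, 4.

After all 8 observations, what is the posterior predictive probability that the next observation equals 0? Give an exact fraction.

obs 1: x=2 → posterior Gamma(10, 12/5)
obs 2: x=1 → posterior Gamma(11, 17/5)
obs 3: x=1 → posterior Gamma(12, 22/5)
obs 4: x=4 → posterior Gamma(16, 27/5)
obs 5: x=0 → posterior Gamma(16, 32/5)
obs 6: x=3 → posterior Gamma(19, 37/5)
obs 7: x=4 → posterior Gamma(23, 42/5)
obs 8: x=4 → posterior Gamma(27, 47/5)

1401658336141707503910224923615778912162651663/21482769967144679013436706816572394744345264128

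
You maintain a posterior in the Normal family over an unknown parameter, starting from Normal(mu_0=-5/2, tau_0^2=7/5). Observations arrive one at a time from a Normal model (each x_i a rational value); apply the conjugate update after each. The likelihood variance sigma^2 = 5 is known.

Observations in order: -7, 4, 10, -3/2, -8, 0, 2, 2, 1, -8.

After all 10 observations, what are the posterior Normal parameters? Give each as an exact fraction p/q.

mu_0=-101/95, tau_0^2=7/19

obs 1: x=-7 → posterior Normal(-223/64, 35/32)
obs 2: x=4 → posterior Normal(-167/78, 35/39)
obs 3: x=10 → posterior Normal(-27/92, 35/46)
obs 4: x=-3/2 → posterior Normal(-24/53, 35/53)
obs 5: x=-8 → posterior Normal(-4/3, 7/12)
obs 6: x=0 → posterior Normal(-80/67, 35/67)
obs 7: x=2 → posterior Normal(-33/37, 35/74)
obs 8: x=2 → posterior Normal(-52/81, 35/81)
obs 9: x=1 → posterior Normal(-45/88, 35/88)
obs 10: x=-8 → posterior Normal(-101/95, 7/19)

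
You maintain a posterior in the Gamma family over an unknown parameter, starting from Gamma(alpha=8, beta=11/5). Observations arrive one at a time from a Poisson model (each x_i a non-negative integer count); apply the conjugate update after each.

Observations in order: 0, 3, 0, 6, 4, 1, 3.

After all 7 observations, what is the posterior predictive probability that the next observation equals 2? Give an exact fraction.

obs 1: x=0 → posterior Gamma(8, 16/5)
obs 2: x=3 → posterior Gamma(11, 21/5)
obs 3: x=0 → posterior Gamma(11, 26/5)
obs 4: x=6 → posterior Gamma(17, 31/5)
obs 5: x=4 → posterior Gamma(21, 36/5)
obs 6: x=1 → posterior Gamma(22, 41/5)
obs 7: x=3 → posterior Gamma(25, 46/5)

3011404962148208419752054595538790834503680000/12717295264013893903823981998699400494429003851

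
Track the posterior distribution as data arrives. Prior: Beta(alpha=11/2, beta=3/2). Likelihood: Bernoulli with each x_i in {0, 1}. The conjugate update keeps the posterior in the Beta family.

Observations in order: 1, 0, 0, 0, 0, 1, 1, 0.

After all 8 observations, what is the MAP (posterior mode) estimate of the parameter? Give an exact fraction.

obs 1: x=1 → posterior Beta(13/2, 3/2)
obs 2: x=0 → posterior Beta(13/2, 5/2)
obs 3: x=0 → posterior Beta(13/2, 7/2)
obs 4: x=0 → posterior Beta(13/2, 9/2)
obs 5: x=0 → posterior Beta(13/2, 11/2)
obs 6: x=1 → posterior Beta(15/2, 11/2)
obs 7: x=1 → posterior Beta(17/2, 11/2)
obs 8: x=0 → posterior Beta(17/2, 13/2)

15/26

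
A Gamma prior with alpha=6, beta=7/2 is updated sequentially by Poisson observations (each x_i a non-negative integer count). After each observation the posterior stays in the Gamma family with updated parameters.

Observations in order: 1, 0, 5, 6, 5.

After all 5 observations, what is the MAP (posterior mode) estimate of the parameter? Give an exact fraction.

44/17

obs 1: x=1 → posterior Gamma(7, 9/2)
obs 2: x=0 → posterior Gamma(7, 11/2)
obs 3: x=5 → posterior Gamma(12, 13/2)
obs 4: x=6 → posterior Gamma(18, 15/2)
obs 5: x=5 → posterior Gamma(23, 17/2)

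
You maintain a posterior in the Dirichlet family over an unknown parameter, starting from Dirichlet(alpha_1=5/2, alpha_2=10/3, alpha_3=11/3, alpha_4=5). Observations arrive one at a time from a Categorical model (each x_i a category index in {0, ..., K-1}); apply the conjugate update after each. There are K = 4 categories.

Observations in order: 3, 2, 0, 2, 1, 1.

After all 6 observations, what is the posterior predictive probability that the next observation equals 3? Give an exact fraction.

obs 1: x=3 → posterior Dirichlet(5/2, 10/3, 11/3, 6)
obs 2: x=2 → posterior Dirichlet(5/2, 10/3, 14/3, 6)
obs 3: x=0 → posterior Dirichlet(7/2, 10/3, 14/3, 6)
obs 4: x=2 → posterior Dirichlet(7/2, 10/3, 17/3, 6)
obs 5: x=1 → posterior Dirichlet(7/2, 13/3, 17/3, 6)
obs 6: x=1 → posterior Dirichlet(7/2, 16/3, 17/3, 6)

12/41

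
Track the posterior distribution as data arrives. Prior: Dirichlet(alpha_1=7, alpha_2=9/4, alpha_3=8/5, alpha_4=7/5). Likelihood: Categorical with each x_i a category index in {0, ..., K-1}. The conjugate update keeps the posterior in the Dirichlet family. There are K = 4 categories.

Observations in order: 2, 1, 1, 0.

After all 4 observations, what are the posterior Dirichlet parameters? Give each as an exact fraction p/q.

alpha_1=8, alpha_2=17/4, alpha_3=13/5, alpha_4=7/5

obs 1: x=2 → posterior Dirichlet(7, 9/4, 13/5, 7/5)
obs 2: x=1 → posterior Dirichlet(7, 13/4, 13/5, 7/5)
obs 3: x=1 → posterior Dirichlet(7, 17/4, 13/5, 7/5)
obs 4: x=0 → posterior Dirichlet(8, 17/4, 13/5, 7/5)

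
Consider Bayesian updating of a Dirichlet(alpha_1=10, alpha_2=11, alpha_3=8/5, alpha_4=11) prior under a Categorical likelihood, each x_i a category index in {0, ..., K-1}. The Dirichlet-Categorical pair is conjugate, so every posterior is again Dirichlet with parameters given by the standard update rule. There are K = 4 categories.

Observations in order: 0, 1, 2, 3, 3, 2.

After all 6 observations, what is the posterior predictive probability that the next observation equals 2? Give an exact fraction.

1/11

obs 1: x=0 → posterior Dirichlet(11, 11, 8/5, 11)
obs 2: x=1 → posterior Dirichlet(11, 12, 8/5, 11)
obs 3: x=2 → posterior Dirichlet(11, 12, 13/5, 11)
obs 4: x=3 → posterior Dirichlet(11, 12, 13/5, 12)
obs 5: x=3 → posterior Dirichlet(11, 12, 13/5, 13)
obs 6: x=2 → posterior Dirichlet(11, 12, 18/5, 13)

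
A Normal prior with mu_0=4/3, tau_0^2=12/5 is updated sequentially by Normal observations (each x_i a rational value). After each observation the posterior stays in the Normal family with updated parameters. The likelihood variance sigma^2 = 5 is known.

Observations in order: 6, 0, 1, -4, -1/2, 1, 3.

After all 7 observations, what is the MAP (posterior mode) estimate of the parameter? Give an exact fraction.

obs 1: x=6 → posterior Normal(316/111, 60/37)
obs 2: x=0 → posterior Normal(316/147, 60/49)
obs 3: x=1 → posterior Normal(352/183, 60/61)
obs 4: x=-4 → posterior Normal(208/219, 60/73)
obs 5: x=-1/2 → posterior Normal(38/51, 12/17)
obs 6: x=1 → posterior Normal(226/291, 60/97)
obs 7: x=3 → posterior Normal(334/327, 60/109)

334/327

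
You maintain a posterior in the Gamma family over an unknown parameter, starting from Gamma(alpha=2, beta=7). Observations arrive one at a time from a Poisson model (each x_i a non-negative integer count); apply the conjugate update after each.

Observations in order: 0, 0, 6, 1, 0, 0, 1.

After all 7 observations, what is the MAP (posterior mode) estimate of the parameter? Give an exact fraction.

obs 1: x=0 → posterior Gamma(2, 8)
obs 2: x=0 → posterior Gamma(2, 9)
obs 3: x=6 → posterior Gamma(8, 10)
obs 4: x=1 → posterior Gamma(9, 11)
obs 5: x=0 → posterior Gamma(9, 12)
obs 6: x=0 → posterior Gamma(9, 13)
obs 7: x=1 → posterior Gamma(10, 14)

9/14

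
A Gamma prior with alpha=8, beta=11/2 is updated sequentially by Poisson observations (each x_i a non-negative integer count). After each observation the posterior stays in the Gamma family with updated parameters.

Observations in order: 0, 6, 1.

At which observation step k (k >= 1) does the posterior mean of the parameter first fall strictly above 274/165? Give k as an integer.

obs 1: x=0 → posterior Gamma(8, 13/2)
obs 2: x=6 → posterior Gamma(14, 15/2)
obs 3: x=1 → posterior Gamma(15, 17/2)

k = 2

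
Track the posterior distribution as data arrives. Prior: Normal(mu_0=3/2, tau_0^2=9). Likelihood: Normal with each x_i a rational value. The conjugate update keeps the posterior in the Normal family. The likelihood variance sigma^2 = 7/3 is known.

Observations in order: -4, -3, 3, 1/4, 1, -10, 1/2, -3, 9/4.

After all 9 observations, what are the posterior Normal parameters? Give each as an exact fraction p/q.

obs 1: x=-4 → posterior Normal(-195/68, 63/34)
obs 2: x=-3 → posterior Normal(-357/122, 63/61)
obs 3: x=3 → posterior Normal(-195/176, 63/88)
obs 4: x=1/4 → posterior Normal(-363/460, 63/115)
obs 5: x=1 → posterior Normal(-255/568, 63/142)
obs 6: x=-10 → posterior Normal(-1335/676, 63/169)
obs 7: x=1/2 → posterior Normal(-183/112, 9/28)
obs 8: x=-3 → posterior Normal(-1605/892, 63/223)
obs 9: x=9/4 → posterior Normal(-681/500, 63/250)

mu_0=-681/500, tau_0^2=63/250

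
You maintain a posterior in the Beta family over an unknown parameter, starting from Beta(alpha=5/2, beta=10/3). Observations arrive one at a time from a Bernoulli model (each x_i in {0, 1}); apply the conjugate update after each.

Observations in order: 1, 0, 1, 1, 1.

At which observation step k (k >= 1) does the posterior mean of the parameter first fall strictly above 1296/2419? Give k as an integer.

k = 4

obs 1: x=1 → posterior Beta(7/2, 10/3)
obs 2: x=0 → posterior Beta(7/2, 13/3)
obs 3: x=1 → posterior Beta(9/2, 13/3)
obs 4: x=1 → posterior Beta(11/2, 13/3)
obs 5: x=1 → posterior Beta(13/2, 13/3)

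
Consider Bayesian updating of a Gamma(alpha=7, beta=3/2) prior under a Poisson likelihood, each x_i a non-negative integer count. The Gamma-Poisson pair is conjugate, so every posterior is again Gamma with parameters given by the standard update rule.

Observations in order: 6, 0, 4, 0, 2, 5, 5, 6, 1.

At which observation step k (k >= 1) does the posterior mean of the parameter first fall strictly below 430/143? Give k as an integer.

obs 1: x=6 → posterior Gamma(13, 5/2)
obs 2: x=0 → posterior Gamma(13, 7/2)
obs 3: x=4 → posterior Gamma(17, 9/2)
obs 4: x=0 → posterior Gamma(17, 11/2)
obs 5: x=2 → posterior Gamma(19, 13/2)
obs 6: x=5 → posterior Gamma(24, 15/2)
obs 7: x=5 → posterior Gamma(29, 17/2)
obs 8: x=6 → posterior Gamma(35, 19/2)
obs 9: x=1 → posterior Gamma(36, 21/2)

k = 5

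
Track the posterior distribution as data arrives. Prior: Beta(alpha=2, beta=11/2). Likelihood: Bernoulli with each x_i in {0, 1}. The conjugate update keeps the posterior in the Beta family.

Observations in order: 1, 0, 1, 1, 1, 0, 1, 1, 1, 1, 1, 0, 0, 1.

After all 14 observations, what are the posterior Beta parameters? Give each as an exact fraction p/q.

alpha=12, beta=19/2

obs 1: x=1 → posterior Beta(3, 11/2)
obs 2: x=0 → posterior Beta(3, 13/2)
obs 3: x=1 → posterior Beta(4, 13/2)
obs 4: x=1 → posterior Beta(5, 13/2)
obs 5: x=1 → posterior Beta(6, 13/2)
obs 6: x=0 → posterior Beta(6, 15/2)
obs 7: x=1 → posterior Beta(7, 15/2)
obs 8: x=1 → posterior Beta(8, 15/2)
obs 9: x=1 → posterior Beta(9, 15/2)
obs 10: x=1 → posterior Beta(10, 15/2)
obs 11: x=1 → posterior Beta(11, 15/2)
obs 12: x=0 → posterior Beta(11, 17/2)
obs 13: x=0 → posterior Beta(11, 19/2)
obs 14: x=1 → posterior Beta(12, 19/2)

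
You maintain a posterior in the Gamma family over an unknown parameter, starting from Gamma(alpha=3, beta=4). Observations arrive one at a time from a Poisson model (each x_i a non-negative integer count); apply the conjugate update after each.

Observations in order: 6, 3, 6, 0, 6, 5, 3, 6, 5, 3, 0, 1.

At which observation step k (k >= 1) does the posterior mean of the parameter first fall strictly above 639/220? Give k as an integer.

obs 1: x=6 → posterior Gamma(9, 5)
obs 2: x=3 → posterior Gamma(12, 6)
obs 3: x=6 → posterior Gamma(18, 7)
obs 4: x=0 → posterior Gamma(18, 8)
obs 5: x=6 → posterior Gamma(24, 9)
obs 6: x=5 → posterior Gamma(29, 10)
obs 7: x=3 → posterior Gamma(32, 11)
obs 8: x=6 → posterior Gamma(38, 12)
obs 9: x=5 → posterior Gamma(43, 13)
obs 10: x=3 → posterior Gamma(46, 14)
obs 11: x=0 → posterior Gamma(46, 15)
obs 12: x=1 → posterior Gamma(47, 16)

k = 7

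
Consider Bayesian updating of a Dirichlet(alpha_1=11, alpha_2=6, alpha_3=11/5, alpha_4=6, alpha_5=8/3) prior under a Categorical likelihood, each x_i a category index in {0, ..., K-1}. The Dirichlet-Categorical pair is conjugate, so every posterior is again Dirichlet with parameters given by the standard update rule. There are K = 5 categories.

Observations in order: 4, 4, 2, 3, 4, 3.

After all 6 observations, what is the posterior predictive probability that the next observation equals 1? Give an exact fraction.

45/254

obs 1: x=4 → posterior Dirichlet(11, 6, 11/5, 6, 11/3)
obs 2: x=4 → posterior Dirichlet(11, 6, 11/5, 6, 14/3)
obs 3: x=2 → posterior Dirichlet(11, 6, 16/5, 6, 14/3)
obs 4: x=3 → posterior Dirichlet(11, 6, 16/5, 7, 14/3)
obs 5: x=4 → posterior Dirichlet(11, 6, 16/5, 7, 17/3)
obs 6: x=3 → posterior Dirichlet(11, 6, 16/5, 8, 17/3)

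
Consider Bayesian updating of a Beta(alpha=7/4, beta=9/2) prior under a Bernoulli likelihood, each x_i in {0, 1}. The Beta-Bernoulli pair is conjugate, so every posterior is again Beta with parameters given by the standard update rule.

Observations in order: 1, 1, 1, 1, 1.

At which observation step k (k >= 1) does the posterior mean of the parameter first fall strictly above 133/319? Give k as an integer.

k = 2

obs 1: x=1 → posterior Beta(11/4, 9/2)
obs 2: x=1 → posterior Beta(15/4, 9/2)
obs 3: x=1 → posterior Beta(19/4, 9/2)
obs 4: x=1 → posterior Beta(23/4, 9/2)
obs 5: x=1 → posterior Beta(27/4, 9/2)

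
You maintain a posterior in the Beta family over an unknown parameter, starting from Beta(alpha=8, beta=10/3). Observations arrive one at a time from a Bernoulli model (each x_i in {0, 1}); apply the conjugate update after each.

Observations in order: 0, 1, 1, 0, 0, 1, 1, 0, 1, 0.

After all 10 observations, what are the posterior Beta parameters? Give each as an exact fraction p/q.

obs 1: x=0 → posterior Beta(8, 13/3)
obs 2: x=1 → posterior Beta(9, 13/3)
obs 3: x=1 → posterior Beta(10, 13/3)
obs 4: x=0 → posterior Beta(10, 16/3)
obs 5: x=0 → posterior Beta(10, 19/3)
obs 6: x=1 → posterior Beta(11, 19/3)
obs 7: x=1 → posterior Beta(12, 19/3)
obs 8: x=0 → posterior Beta(12, 22/3)
obs 9: x=1 → posterior Beta(13, 22/3)
obs 10: x=0 → posterior Beta(13, 25/3)

alpha=13, beta=25/3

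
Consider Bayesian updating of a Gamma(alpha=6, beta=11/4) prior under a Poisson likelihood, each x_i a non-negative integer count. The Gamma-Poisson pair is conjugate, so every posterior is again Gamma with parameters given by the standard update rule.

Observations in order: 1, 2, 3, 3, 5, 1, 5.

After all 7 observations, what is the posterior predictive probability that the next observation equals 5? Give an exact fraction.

obs 1: x=1 → posterior Gamma(7, 15/4)
obs 2: x=2 → posterior Gamma(9, 19/4)
obs 3: x=3 → posterior Gamma(12, 23/4)
obs 4: x=3 → posterior Gamma(15, 27/4)
obs 5: x=5 → posterior Gamma(20, 31/4)
obs 6: x=1 → posterior Gamma(21, 35/4)
obs 7: x=5 → posterior Gamma(26, 39/4)

34026156045761949951160390456231063588696736016384/434032372696956899302843268022624022041551885480707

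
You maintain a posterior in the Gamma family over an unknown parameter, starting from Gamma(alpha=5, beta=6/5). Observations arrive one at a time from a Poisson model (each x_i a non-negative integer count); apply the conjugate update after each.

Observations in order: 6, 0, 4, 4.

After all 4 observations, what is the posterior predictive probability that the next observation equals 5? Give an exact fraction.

80596428146021803914314339123200000/620412660965527688188300451573157121

obs 1: x=6 → posterior Gamma(11, 11/5)
obs 2: x=0 → posterior Gamma(11, 16/5)
obs 3: x=4 → posterior Gamma(15, 21/5)
obs 4: x=4 → posterior Gamma(19, 26/5)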